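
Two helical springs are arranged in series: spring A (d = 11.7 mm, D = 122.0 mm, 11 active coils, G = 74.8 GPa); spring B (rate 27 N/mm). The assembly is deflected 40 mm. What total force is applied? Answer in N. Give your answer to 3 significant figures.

k_A = Gd⁴/(8D³N_a) = (74.8×10³)(11.7⁴)/(8·122.0³·11) = 8.7717 N/mm
Series: 1/k_eq = 1/8.7717 + 1/27 = 0.15104; k_eq = 6.6208 N/mm
F = k_eq·δ = 6.6208·40 = 264.83 N

265 N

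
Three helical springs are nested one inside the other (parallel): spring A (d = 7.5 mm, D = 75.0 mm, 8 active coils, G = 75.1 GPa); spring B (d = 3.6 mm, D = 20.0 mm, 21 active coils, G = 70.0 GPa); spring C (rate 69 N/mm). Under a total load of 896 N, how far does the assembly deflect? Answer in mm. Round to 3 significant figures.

k_A = Gd⁴/(8D³N_a) = (75.1×10³)(7.5⁴)/(8·75.0³·8) = 8.8008 N/mm
k_B = Gd⁴/(8D³N_a) = (70.0×10³)(3.6⁴)/(8·20.0³·21) = 8.748 N/mm
Parallel: k_eq = 8.8008 + 8.748 + 69 = 86.549 N/mm
δ = F/k_eq = 896/86.549 = 10.353 mm

10.4 mm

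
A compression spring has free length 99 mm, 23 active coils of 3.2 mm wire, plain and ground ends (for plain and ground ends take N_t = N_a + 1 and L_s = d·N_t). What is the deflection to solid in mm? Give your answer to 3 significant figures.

22.2 mm

N_t = 24; L_s = 3.2·24 = 76.8 mm
δ_solid = L₀ − L_s = 99 − 76.8 = 22.2 mm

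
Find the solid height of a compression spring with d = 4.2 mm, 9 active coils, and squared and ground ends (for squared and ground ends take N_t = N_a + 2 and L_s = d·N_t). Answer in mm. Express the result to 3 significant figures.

squared and ground ends: N_t = N_a + 2 = 9 + 2 = 11
L_s = d·N_t = 4.2 × 11 = 46.2 mm

46.2 mm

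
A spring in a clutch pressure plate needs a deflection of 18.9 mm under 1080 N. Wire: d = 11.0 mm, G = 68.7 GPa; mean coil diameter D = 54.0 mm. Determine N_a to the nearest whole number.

14

Required rate k = F/δ = 1080/18.9 = 57.143 N/mm
N_a = Gd⁴/(8D³k) = (68.7×10³ × 11.0⁴)/(8 × 54.0³ × 57.143)
    = 1.00584e+09 / 7.19835e+07 = 13.97 → 14 coils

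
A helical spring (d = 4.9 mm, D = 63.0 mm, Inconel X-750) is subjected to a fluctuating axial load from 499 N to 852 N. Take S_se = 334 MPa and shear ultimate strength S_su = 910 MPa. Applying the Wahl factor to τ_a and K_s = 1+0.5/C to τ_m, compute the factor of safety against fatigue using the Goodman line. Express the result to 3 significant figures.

0.540

C = D/d = 63.0/4.9 = 12.8571; K_W = (4C−1)/(4C−4)+0.615/C = 1.1111; K_s = 1+0.5/C = 1.0389
F_a = (F_max−F_min)/2 = 176.5 N; F_m = (F_max+F_min)/2 = 675.5 N
τ_a = K_W·8F_aD/(πd³) = 1.1111 × 240.68 = 267.41 MPa
τ_m = K_s·8F_mD/(πd³) = 1.0389 × 921.12 = 956.94 MPa
Goodman: 1/n_f = τ_a/S_se + τ_m/S_su = 267.41/334 + 956.94/910 = 0.80064 + 1.05159 = 1.8522
n_f = 1/1.8522 = 0.5399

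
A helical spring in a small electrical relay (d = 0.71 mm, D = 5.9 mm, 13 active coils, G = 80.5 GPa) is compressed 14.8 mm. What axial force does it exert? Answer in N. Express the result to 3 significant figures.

14.2 N

k = Gd⁴/(8D³N_a) = (80.5×10³)(0.71⁴)/(8·5.9³·13) = 0.95772 N/mm
F = k·δ = 0.95772 × 14.8 = 14.174 N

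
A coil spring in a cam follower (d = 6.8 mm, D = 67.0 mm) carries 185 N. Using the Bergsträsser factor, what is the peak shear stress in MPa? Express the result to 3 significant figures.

114 MPa

Spring index C = D/d = 67.0/6.8 = 9.8529
K_B = (4C+2)/(4C−3) = 41.412/36.412 = 1.1373
τ₀ = 8FD/(πd³) = 8·185·67.0/(π·6.8³) = 99160/987.82 = 100.38 MPa
τ_max = K·τ₀ = 1.1373 × 100.38 = 114.17 MPa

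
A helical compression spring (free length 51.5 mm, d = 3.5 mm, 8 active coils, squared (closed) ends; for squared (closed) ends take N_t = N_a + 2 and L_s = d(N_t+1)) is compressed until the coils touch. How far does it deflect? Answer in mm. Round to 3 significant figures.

13.0 mm

N_t = 10; L_s = 3.5·11 = 38.5 mm
δ_solid = L₀ − L_s = 51.5 − 38.5 = 13 mm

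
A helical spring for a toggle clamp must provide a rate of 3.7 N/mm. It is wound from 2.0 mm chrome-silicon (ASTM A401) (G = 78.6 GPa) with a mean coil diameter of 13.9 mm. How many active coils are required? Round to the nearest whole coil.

16

N_a = Gd⁴/(8D³k) = (78.6×10³ × 2.0⁴)/(8 × 13.9³ × 3.7)
    = 1.2576e+06 / 79494.3 = 15.82 → 16 coils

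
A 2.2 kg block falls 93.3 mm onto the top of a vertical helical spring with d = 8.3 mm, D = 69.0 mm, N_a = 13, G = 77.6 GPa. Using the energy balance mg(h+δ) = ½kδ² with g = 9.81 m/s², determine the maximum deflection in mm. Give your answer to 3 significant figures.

k = Gd⁴/(8D³N_a) = (77.6×10³)(8.3⁴)/(8·69.0³·13) = 10.779 N/mm
W = mg = 2.2 × 9.81 = 21.582 N
½kδ² − Wδ − Wh = 0 → δ = (W + √(W² + 2kWh))/k
δ = (21.582 + √(465.78 + 43410.7))/10.779 = (21.582 + 209.47)/10.779 = 21.434 mm

21.4 mm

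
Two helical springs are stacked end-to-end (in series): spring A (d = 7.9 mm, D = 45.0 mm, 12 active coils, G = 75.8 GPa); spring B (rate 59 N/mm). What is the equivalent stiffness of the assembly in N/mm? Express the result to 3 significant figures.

21.5 N/mm

k_A = Gd⁴/(8D³N_a) = (75.8×10³)(7.9⁴)/(8·45.0³·12) = 33.75 N/mm
Series: 1/k_eq = 1/33.75 + 1/59 = 0.046579; k_eq = 21.469 N/mm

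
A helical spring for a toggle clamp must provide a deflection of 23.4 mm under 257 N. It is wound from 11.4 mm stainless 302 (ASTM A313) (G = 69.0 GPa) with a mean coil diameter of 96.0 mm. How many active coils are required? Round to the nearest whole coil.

15

Required rate k = F/δ = 257/23.4 = 10.983 N/mm
N_a = Gd⁴/(8D³k) = (69.0×10³ × 11.4⁴)/(8 × 96.0³ × 10.983)
    = 1.16538e+09 / 7.77358e+07 = 14.99 → 15 coils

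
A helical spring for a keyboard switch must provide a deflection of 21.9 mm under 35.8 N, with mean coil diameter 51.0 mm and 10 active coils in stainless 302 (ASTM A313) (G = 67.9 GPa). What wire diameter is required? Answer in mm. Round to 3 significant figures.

4.00 mm

Required rate k = F/δ = 35.8/21.9 = 1.6347 N/mm
d = (8D³N_a·k / G)^(1/4) = (8·51.0³·10·1.6347 / (67.9×10³))^0.25
  = (255.49)^0.25 = 3.9980 mm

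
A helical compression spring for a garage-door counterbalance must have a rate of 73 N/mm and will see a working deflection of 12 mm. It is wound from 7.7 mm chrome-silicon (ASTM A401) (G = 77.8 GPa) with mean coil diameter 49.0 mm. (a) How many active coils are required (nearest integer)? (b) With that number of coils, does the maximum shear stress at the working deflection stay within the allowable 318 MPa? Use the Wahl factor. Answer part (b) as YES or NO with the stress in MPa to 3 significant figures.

(a) 4 coils; (b) YES, τ_max = 295 MPa

N_a = Gd⁴/(8D³k) = (77.8×10³)(7.7⁴)/(8·49.0³·73) = 3.981 → N_a = 4
Actual rate k = Gd⁴/(8D³·4) = 72.645 N/mm
Working load F = kδ = 72.645·12 = 871.74 N
C = 49.0/7.7 = 6.3636; K_W = (4C−1)/(4C−4)+0.615/C = 1.2365
τ_max = K_W·8FD/(πd³) = 1.2365·238.26 = 294.6 MPa
τ_max ≤ 318 MPa → acceptable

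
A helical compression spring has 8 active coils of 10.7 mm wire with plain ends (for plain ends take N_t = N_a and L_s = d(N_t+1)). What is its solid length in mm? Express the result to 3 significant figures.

plain ends: N_t = N_a = 8
L_s = d·(N_t+1) = 10.7 × 9 = 96.3 mm

96.3 mm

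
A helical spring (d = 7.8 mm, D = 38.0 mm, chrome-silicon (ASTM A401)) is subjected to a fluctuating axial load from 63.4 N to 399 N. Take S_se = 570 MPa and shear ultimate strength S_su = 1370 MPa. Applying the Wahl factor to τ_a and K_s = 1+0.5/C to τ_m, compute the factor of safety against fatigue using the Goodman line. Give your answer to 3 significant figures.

8.53

C = D/d = 38.0/7.8 = 4.8718; K_W = (4C−1)/(4C−4)+0.615/C = 1.3199; K_s = 1+0.5/C = 1.1026
F_a = (F_max−F_min)/2 = 167.8 N; F_m = (F_max+F_min)/2 = 231.2 N
τ_a = K_W·8F_aD/(πd³) = 1.3199 × 34.216 = 45.164 MPa
τ_m = K_s·8F_mD/(πd³) = 1.1026 × 47.144 = 51.983 MPa
Goodman: 1/n_f = τ_a/S_se + τ_m/S_su = 45.164/570 + 51.983/1370 = 0.07923 + 0.03794 = 0.11718
n_f = 1/0.11718 = 8.534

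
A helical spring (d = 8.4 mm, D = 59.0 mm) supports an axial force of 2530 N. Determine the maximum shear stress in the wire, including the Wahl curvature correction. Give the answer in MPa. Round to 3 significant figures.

777 MPa

Spring index C = D/d = 59.0/8.4 = 7.0238
K_W = (4C−1)/(4C−4) + 0.615/C = 27.095/24.095 + 0.0876 = 1.2121
τ₀ = 8FD/(πd³) = 8·2530·59.0/(π·8.4³) = 1.19416e+06/1862 = 641.32 MPa
τ_max = K·τ₀ = 1.2121 × 641.32 = 777.32 MPa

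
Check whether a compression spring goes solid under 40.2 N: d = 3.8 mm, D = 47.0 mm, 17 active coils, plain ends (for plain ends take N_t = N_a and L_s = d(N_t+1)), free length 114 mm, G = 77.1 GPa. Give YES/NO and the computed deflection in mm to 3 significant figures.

NO, δ = 35.3 mm

k = Gd⁴/(8D³N_a) = (77.1×10³)(3.8⁴)/(8·47.0³·17) = 1.1386 N/mm
N_t = 17; L_s = 3.8·18 = 68.4 mm; δ_solid = L₀ − L_s = 114 − 68.4 = 45.6 mm
δ = F/k = 40.2/1.1386 = 35.308 mm
δ < δ_solid → spring does not go solid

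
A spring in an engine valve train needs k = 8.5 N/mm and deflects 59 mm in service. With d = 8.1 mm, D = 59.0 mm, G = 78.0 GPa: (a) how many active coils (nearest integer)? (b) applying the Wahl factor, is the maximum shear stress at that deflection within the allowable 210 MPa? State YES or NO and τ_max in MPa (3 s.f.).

N_a = Gd⁴/(8D³k) = (78.0×10³)(8.1⁴)/(8·59.0³·8.5) = 24.04 → N_a = 24
Actual rate k = Gd⁴/(8D³·24) = 8.5149 N/mm
Working load F = kδ = 8.5149·59 = 502.38 N
C = 59.0/8.1 = 7.2840; K_W = (4C−1)/(4C−4)+0.615/C = 1.2038
τ_max = K_W·8FD/(πd³) = 1.2038·142.03 = 170.97 MPa
τ_max ≤ 210 MPa → acceptable

(a) 24 coils; (b) YES, τ_max = 171 MPa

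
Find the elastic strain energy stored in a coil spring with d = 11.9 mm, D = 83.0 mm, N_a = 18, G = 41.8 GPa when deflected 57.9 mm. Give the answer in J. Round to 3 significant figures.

17.1 J

k = Gd⁴/(8D³N_a) = (41.8×10³)(11.9⁴)/(8·83.0³·18) = 10.18 N/mm
U = ½kδ² = 0.5 × 10.18 × 57.9² = 17065 N·mm = 17.065 J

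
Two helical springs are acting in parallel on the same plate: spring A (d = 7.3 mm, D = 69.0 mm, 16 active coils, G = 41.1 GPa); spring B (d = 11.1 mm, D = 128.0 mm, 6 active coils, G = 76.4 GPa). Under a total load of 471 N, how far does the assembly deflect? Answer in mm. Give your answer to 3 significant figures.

k_A = Gd⁴/(8D³N_a) = (41.1×10³)(7.3⁴)/(8·69.0³·16) = 2.7757 N/mm
k_B = Gd⁴/(8D³N_a) = (76.4×10³)(11.1⁴)/(8·128.0³·6) = 11.522 N/mm
Parallel: k_eq = 2.7757 + 11.522 = 14.297 N/mm
δ = F/k_eq = 471/14.297 = 32.943 mm

32.9 mm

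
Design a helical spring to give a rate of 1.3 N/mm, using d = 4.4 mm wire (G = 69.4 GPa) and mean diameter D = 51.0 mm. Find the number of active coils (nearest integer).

19

N_a = Gd⁴/(8D³k) = (69.4×10³ × 4.4⁴)/(8 × 51.0³ × 1.3)
    = 2.60118e+07 / 1.37957e+06 = 18.85 → 19 coils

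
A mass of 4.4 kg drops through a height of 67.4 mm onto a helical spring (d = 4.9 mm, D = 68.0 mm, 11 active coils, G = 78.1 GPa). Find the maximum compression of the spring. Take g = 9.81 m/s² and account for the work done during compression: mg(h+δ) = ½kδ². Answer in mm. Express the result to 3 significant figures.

k = Gd⁴/(8D³N_a) = (78.1×10³)(4.9⁴)/(8·68.0³·11) = 1.6271 N/mm
W = mg = 4.4 × 9.81 = 43.164 N
½kδ² − Wδ − Wh = 0 → δ = (W + √(W² + 2kWh))/k
δ = (43.164 + √(1863.1 + 9467.55))/1.6271 = (43.164 + 106.45)/1.6271 = 91.946 mm

91.9 mm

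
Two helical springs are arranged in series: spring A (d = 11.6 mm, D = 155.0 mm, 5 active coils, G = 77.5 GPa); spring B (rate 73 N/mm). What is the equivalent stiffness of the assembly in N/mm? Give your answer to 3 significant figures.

8.34 N/mm

k_A = Gd⁴/(8D³N_a) = (77.5×10³)(11.6⁴)/(8·155.0³·5) = 9.4206 N/mm
Series: 1/k_eq = 1/9.4206 + 1/73 = 0.11985; k_eq = 8.3438 N/mm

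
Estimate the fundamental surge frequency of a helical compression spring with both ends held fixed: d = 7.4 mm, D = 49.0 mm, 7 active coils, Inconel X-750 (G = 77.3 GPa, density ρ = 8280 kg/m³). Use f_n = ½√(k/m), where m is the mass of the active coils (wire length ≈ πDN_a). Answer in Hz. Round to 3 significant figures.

k = Gd⁴/(8D³N_a) = (77.3×10³)(7.4⁴)/(8·49.0³·7) = 35.183 N/mm = 35183 N/m
Wire length L = πDN_a = π·49.0·7 = 1077.6 mm
m = ρ·(πd²/4)·L = 8280 × 43.008×10⁻⁶ m² × 1.0776 m = 0.38373 kg
f_n = ½√(k/m) = 0.5·√(35183/0.38373) = 0.5·√(91686) = 151.4 Hz

151 Hz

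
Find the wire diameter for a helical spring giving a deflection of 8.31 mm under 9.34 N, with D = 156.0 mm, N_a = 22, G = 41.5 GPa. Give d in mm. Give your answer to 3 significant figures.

Required rate k = F/δ = 9.34/8.31 = 1.1239 N/mm
d = (8D³N_a·k / G)^(1/4) = (8·156.0³·22·1.1239 / (41.5×10³))^0.25
  = (18096)^0.25 = 11.5983 mm

11.6 mm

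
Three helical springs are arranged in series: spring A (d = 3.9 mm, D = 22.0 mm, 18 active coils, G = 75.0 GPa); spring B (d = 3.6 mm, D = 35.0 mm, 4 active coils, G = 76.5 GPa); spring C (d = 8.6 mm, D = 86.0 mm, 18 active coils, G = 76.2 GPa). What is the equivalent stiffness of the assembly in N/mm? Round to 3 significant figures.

k_A = Gd⁴/(8D³N_a) = (75.0×10³)(3.9⁴)/(8·22.0³·18) = 11.316 N/mm
k_B = Gd⁴/(8D³N_a) = (76.5×10³)(3.6⁴)/(8·35.0³·4) = 9.3652 N/mm
k_C = Gd⁴/(8D³N_a) = (76.2×10³)(8.6⁴)/(8·86.0³·18) = 4.5508 N/mm
Series: 1/k_eq = 1/11.316 + 1/9.3652 + 1/4.5508 = 0.41489; k_eq = 2.4103 N/mm

2.41 N/mm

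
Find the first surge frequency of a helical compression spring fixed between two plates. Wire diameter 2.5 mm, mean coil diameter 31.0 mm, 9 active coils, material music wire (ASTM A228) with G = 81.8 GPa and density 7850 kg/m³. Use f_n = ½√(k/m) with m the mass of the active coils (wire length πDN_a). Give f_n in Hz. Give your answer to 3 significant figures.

k = Gd⁴/(8D³N_a) = (81.8×10³)(2.5⁴)/(8·31.0³·9) = 1.4897 N/mm = 1489.7 N/m
Wire length L = πDN_a = π·31.0·9 = 876.5 mm
m = ρ·(πd²/4)·L = 7850 × 4.9087×10⁻⁶ m² × 0.8765 m = 0.033775 kg
f_n = ½√(k/m) = 0.5·√(1489.7/0.033775) = 0.5·√(44106) = 105.01 Hz

105 Hz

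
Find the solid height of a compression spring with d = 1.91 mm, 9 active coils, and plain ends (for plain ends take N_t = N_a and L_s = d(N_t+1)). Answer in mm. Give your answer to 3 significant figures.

19.1 mm

plain ends: N_t = N_a = 9
L_s = d·(N_t+1) = 1.91 × 10 = 19.1 mm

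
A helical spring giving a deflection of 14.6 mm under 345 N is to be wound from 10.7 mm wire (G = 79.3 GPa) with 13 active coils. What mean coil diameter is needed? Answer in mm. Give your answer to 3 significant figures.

75.1 mm

Required rate k = F/δ = 345/14.6 = 23.63 N/mm
D = (Gd⁴/(8N_a·k))^(1/3) = (79.3×10³·10.7⁴/(8·13·23.63))^(1/3)
  = (422969)^(1/3) = 75.0648 mm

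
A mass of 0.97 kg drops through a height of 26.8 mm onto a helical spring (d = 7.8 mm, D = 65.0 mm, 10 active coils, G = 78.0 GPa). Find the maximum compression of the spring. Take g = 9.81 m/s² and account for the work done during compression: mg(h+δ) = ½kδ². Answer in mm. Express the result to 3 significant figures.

k = Gd⁴/(8D³N_a) = (78.0×10³)(7.8⁴)/(8·65.0³·10) = 13.141 N/mm
W = mg = 0.97 × 9.81 = 9.5157 N
½kδ² − Wδ − Wh = 0 → δ = (W + √(W² + 2kWh))/k
δ = (9.5157 + √(90.549 + 6702.68))/13.141 = (9.5157 + 82.421)/13.141 = 6.9959 mm

7.00 mm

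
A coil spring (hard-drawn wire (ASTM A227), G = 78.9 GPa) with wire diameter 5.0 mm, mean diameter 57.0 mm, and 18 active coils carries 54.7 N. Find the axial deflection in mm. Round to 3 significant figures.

29.6 mm

k = Gd⁴/(8D³N_a) = (78.9×10³)(5.0⁴)/(8·57.0³·18) = 1.8491 N/mm
δ = F/k = 54.7 / 1.8491 = 29.581 mm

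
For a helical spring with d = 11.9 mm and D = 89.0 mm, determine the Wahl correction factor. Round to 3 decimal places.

1.198

C = D/d = 89.0/11.9 = 7.4790
K_W = (4C−1)/(4C−4) + 0.615/C = 28.916/25.916 + 0.0822 = 1.1980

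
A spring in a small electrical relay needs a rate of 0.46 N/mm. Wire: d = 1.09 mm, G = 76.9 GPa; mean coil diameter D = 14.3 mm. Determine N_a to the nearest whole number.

10

N_a = Gd⁴/(8D³k) = (76.9×10³ × 1.09⁴)/(8 × 14.3³ × 0.46)
    = 108551 / 10761.1 = 10.09 → 10 coils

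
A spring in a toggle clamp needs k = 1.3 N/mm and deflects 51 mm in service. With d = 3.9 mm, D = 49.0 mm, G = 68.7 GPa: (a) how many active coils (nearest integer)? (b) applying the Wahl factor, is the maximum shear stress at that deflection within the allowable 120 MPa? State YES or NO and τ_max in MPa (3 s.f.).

(a) 13 coils; (b) NO, τ_max = 155 MPa

N_a = Gd⁴/(8D³k) = (68.7×10³)(3.9⁴)/(8·49.0³·1.3) = 12.99 → N_a = 13
Actual rate k = Gd⁴/(8D³·13) = 1.299 N/mm
Working load F = kδ = 1.299·51 = 66.247 N
C = 49.0/3.9 = 12.5641; K_W = (4C−1)/(4C−4)+0.615/C = 1.1138
τ_max = K_W·8FD/(πd³) = 1.1138·139.35 = 155.21 MPa
τ_max > 120 MPa → exceeds allowable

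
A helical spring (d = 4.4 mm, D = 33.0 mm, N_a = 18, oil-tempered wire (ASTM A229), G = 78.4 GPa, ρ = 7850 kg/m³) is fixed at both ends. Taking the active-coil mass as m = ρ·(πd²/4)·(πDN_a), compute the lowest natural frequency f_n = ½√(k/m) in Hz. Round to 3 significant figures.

k = Gd⁴/(8D³N_a) = (78.4×10³)(4.4⁴)/(8·33.0³·18) = 5.6784 N/mm = 5678.4 N/m
Wire length L = πDN_a = π·33.0·18 = 1866.1 mm
m = ρ·(πd²/4)·L = 7850 × 15.205×10⁻⁶ m² × 1.8661 m = 0.22274 kg
f_n = ½√(k/m) = 0.5·√(5678.4/0.22274) = 0.5·√(25493) = 79.833 Hz

79.8 Hz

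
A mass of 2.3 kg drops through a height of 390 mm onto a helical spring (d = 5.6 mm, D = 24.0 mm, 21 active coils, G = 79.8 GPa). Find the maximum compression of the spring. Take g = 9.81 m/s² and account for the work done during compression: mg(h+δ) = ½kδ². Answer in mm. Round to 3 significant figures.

23.5 mm

k = Gd⁴/(8D³N_a) = (79.8×10³)(5.6⁴)/(8·24.0³·21) = 33.792 N/mm
W = mg = 2.3 × 9.81 = 22.563 N
½kδ² − Wδ − Wh = 0 → δ = (W + √(W² + 2kWh))/k
δ = (22.563 + √(509.09 + 594708))/33.792 = (22.563 + 771.5)/33.792 = 23.499 mm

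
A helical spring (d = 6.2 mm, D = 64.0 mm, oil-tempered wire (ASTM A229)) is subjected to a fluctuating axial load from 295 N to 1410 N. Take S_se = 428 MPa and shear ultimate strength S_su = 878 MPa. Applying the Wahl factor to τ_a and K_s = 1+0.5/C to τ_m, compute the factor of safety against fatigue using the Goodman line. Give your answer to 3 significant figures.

C = D/d = 64.0/6.2 = 10.3226; K_W = (4C−1)/(4C−4)+0.615/C = 1.1400; K_s = 1+0.5/C = 1.0484
F_a = (F_max−F_min)/2 = 557.5 N; F_m = (F_max+F_min)/2 = 852.5 N
τ_a = K_W·8F_aD/(πd³) = 1.1400 × 381.23 = 434.62 MPa
τ_m = K_s·8F_mD/(πd³) = 1.0484 × 582.96 = 611.2 MPa
Goodman: 1/n_f = τ_a/S_se + τ_m/S_su = 434.62/428 + 611.2/878 = 1.01546 + 0.69613 = 1.7116
n_f = 1/1.7116 = 0.5843

0.584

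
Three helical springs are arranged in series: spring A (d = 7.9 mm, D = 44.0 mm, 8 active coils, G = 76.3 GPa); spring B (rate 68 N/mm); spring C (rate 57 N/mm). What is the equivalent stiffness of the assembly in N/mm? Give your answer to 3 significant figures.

k_A = Gd⁴/(8D³N_a) = (76.3×10³)(7.9⁴)/(8·44.0³·8) = 54.512 N/mm
Series: 1/k_eq = 1/54.512 + 1/68 + 1/57 = 0.050594; k_eq = 19.765 N/mm

19.8 N/mm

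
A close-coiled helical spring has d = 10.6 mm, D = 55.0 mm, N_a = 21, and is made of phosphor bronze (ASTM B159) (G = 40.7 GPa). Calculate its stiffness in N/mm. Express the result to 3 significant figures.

18.4 N/mm

k = Gd⁴/(8D³N_a) = (40.7×10³ × 10.6⁴) / (8 × 55.0³ × 21)
  = 5.13828e+08 / 2.7951e+07 = 18.383 N/mm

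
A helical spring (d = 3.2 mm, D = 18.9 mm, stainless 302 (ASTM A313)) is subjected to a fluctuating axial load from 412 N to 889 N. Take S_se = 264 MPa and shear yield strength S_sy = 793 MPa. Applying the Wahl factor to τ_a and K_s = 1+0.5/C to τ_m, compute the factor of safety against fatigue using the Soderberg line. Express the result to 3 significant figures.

0.336

C = D/d = 18.9/3.2 = 5.9062; K_W = (4C−1)/(4C−4)+0.615/C = 1.2570; K_s = 1+0.5/C = 1.0847
F_a = (F_max−F_min)/2 = 238.5 N; F_m = (F_max+F_min)/2 = 650.5 N
τ_a = K_W·8F_aD/(πd³) = 1.2570 × 350.3 = 440.32 MPa
τ_m = K_s·8F_mD/(πd³) = 1.0847 × 955.43 = 1036.3 MPa
Soderberg: 1/n_f = τ_a/S_se + τ_m/S_sy = 440.32/264 + 1036.3/793 = 1.66790 + 1.30683 = 2.9747
n_f = 1/2.9747 = 0.3362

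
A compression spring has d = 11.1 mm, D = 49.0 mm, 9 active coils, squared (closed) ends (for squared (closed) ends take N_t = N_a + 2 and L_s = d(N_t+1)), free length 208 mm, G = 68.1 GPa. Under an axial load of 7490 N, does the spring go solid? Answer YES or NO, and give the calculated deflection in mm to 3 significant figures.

k = Gd⁴/(8D³N_a) = (68.1×10³)(11.1⁴)/(8·49.0³·9) = 122.04 N/mm
N_t = 11; L_s = 11.1·12 = 133.2 mm; δ_solid = L₀ − L_s = 208 − 133.2 = 74.8 mm
δ = F/k = 7490/122.04 = 61.371 mm
δ < δ_solid → spring does not go solid

NO, δ = 61.4 mm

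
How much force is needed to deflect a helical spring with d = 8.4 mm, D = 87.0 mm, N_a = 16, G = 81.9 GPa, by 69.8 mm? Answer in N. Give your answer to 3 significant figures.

k = Gd⁴/(8D³N_a) = (81.9×10³)(8.4⁴)/(8·87.0³·16) = 4.8376 N/mm
F = k·δ = 4.8376 × 69.8 = 337.67 N

338 N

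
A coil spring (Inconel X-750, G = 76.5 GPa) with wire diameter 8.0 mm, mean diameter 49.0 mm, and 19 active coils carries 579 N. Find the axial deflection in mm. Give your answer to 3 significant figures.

k = Gd⁴/(8D³N_a) = (76.5×10³)(8.0⁴)/(8·49.0³·19) = 17.522 N/mm
δ = F/k = 579 / 17.522 = 33.044 mm

33.0 mm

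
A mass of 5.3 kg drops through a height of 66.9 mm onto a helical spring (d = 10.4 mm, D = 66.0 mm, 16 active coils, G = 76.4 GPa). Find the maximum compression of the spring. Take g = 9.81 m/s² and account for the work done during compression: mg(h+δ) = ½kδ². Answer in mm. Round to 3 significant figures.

k = Gd⁴/(8D³N_a) = (76.4×10³)(10.4⁴)/(8·66.0³·16) = 24.288 N/mm
W = mg = 5.3 × 9.81 = 51.993 N
½kδ² − Wδ − Wh = 0 → δ = (W + √(W² + 2kWh))/k
δ = (51.993 + √(2703.3 + 168961))/24.288 = (51.993 + 414.32)/24.288 = 19.2 mm

19.2 mm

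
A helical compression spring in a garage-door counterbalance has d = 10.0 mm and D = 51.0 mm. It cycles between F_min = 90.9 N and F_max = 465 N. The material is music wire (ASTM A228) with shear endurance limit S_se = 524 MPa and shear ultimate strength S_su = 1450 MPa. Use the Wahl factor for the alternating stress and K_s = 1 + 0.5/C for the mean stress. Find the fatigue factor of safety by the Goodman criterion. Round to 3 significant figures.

C = D/d = 51.0/10.0 = 5.1000; K_W = (4C−1)/(4C−4)+0.615/C = 1.3035; K_s = 1+0.5/C = 1.0980
F_a = (F_max−F_min)/2 = 187.05 N; F_m = (F_max+F_min)/2 = 277.95 N
τ_a = K_W·8F_aD/(πd³) = 1.3035 × 24.292 = 31.665 MPa
τ_m = K_s·8F_mD/(πd³) = 1.0980 × 36.097 = 39.636 MPa
Goodman: 1/n_f = τ_a/S_se + τ_m/S_su = 31.665/524 + 39.636/1450 = 0.06043 + 0.02734 = 0.087766
n_f = 1/0.087766 = 11.39

11.4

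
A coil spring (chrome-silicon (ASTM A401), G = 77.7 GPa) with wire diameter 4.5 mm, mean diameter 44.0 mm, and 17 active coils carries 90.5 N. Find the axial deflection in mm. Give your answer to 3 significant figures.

32.9 mm

k = Gd⁴/(8D³N_a) = (77.7×10³)(4.5⁴)/(8·44.0³·17) = 2.7503 N/mm
δ = F/k = 90.5 / 2.7503 = 32.906 mm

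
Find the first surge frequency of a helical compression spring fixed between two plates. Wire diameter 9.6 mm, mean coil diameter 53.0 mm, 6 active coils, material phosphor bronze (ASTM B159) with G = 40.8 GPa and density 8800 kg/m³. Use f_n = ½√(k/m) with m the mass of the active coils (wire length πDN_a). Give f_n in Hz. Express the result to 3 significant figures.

138 Hz

k = Gd⁴/(8D³N_a) = (40.8×10³)(9.6⁴)/(8·53.0³·6) = 48.493 N/mm = 48493 N/m
Wire length L = πDN_a = π·53.0·6 = 999.03 mm
m = ρ·(πd²/4)·L = 8800 × 72.382×10⁻⁶ m² × 0.99903 m = 0.63634 kg
f_n = ½√(k/m) = 0.5·√(48493/0.63634) = 0.5·√(76205) = 138.03 Hz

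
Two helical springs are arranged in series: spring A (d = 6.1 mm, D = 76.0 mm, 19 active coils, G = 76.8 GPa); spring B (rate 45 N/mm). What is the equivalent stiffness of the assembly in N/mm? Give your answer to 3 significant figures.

k_A = Gd⁴/(8D³N_a) = (76.8×10³)(6.1⁴)/(8·76.0³·19) = 1.5937 N/mm
Series: 1/k_eq = 1/1.5937 + 1/45 = 0.64971; k_eq = 1.5392 N/mm

1.54 N/mm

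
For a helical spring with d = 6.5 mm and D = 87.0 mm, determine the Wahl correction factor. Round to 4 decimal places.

C = D/d = 87.0/6.5 = 13.3846
K_W = (4C−1)/(4C−4) + 0.615/C = 52.538/49.538 + 0.0459 = 1.1065

1.1065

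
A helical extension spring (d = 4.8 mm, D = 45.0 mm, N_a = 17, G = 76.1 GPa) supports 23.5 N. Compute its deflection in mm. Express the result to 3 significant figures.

k = Gd⁴/(8D³N_a) = (76.1×10³)(4.8⁴)/(8·45.0³·17) = 3.2597 N/mm
δ = F/k = 23.5 / 3.2597 = 7.2093 mm

7.21 mm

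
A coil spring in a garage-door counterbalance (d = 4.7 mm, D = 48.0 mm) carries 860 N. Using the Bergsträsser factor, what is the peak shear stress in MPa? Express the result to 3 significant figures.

1150 MPa

Spring index C = D/d = 48.0/4.7 = 10.2128
K_B = (4C+2)/(4C−3) = 42.851/37.851 = 1.1321
τ₀ = 8FD/(πd³) = 8·860·48.0/(π·4.7³) = 330240/326.17 = 1012.5 MPa
τ_max = K·τ₀ = 1.1321 × 1012.5 = 1146.2 MPa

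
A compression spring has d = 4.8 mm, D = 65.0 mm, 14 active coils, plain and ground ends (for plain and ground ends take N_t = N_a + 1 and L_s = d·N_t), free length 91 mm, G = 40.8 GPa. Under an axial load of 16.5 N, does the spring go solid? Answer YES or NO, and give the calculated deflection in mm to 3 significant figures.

k = Gd⁴/(8D³N_a) = (40.8×10³)(4.8⁴)/(8·65.0³·14) = 0.70415 N/mm
N_t = 15; L_s = 4.8·15 = 72 mm; δ_solid = L₀ − L_s = 91 − 72 = 19 mm
δ = F/k = 16.5/0.70415 = 23.432 mm
δ ≥ δ_solid → spring goes solid

YES, δ = 23.4 mm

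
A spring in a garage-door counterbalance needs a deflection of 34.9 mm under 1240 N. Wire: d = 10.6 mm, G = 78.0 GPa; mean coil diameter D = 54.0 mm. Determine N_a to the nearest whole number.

22

Required rate k = F/δ = 1240/34.9 = 35.53 N/mm
N_a = Gd⁴/(8D³k) = (78.0×10³ × 10.6⁴)/(8 × 54.0³ × 35.53)
    = 9.84732e+08 / 4.47577e+07 = 22 → 22 coils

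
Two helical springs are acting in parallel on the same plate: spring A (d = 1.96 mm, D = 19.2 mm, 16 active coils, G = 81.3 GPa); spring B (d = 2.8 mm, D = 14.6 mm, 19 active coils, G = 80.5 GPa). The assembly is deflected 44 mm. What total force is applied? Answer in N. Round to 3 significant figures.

k_A = Gd⁴/(8D³N_a) = (81.3×10³)(1.96⁴)/(8·19.2³·16) = 1.3243 N/mm
k_B = Gd⁴/(8D³N_a) = (80.5×10³)(2.8⁴)/(8·14.6³·19) = 10.46 N/mm
Parallel: k_eq = 1.3243 + 10.46 = 11.784 N/mm
F = k_eq·δ = 11.784·44 = 518.51 N

519 N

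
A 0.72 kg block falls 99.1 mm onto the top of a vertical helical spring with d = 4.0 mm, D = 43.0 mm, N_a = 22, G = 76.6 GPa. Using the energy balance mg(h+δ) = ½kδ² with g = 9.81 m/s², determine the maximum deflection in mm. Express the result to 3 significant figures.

k = Gd⁴/(8D³N_a) = (76.6×10³)(4.0⁴)/(8·43.0³·22) = 1.4014 N/mm
W = mg = 0.72 × 9.81 = 7.0632 N
½kδ² − Wδ − Wh = 0 → δ = (W + √(W² + 2kWh))/k
δ = (7.0632 + √(49.889 + 1961.81))/1.4014 = (7.0632 + 44.852)/1.4014 = 37.046 mm

37.0 mm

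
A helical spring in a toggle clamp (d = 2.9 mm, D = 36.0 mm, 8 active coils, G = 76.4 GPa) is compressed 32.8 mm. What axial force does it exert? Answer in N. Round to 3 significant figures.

k = Gd⁴/(8D³N_a) = (76.4×10³)(2.9⁴)/(8·36.0³·8) = 1.8097 N/mm
F = k·δ = 1.8097 × 32.8 = 59.357 N

59.4 N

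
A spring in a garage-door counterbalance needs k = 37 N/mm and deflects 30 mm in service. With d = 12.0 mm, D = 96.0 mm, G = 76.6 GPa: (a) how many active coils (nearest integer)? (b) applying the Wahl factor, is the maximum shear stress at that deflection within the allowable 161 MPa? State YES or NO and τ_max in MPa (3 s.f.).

N_a = Gd⁴/(8D³k) = (76.6×10³)(12.0⁴)/(8·96.0³·37) = 6.065 → N_a = 6
Actual rate k = Gd⁴/(8D³·6) = 37.402 N/mm
Working load F = kδ = 37.402·30 = 1122.1 N
C = 96.0/12.0 = 8.0000; K_W = (4C−1)/(4C−4)+0.615/C = 1.1840
τ_max = K_W·8FD/(πd³) = 1.1840·158.74 = 187.95 MPa
τ_max > 161 MPa → exceeds allowable

(a) 6 coils; (b) NO, τ_max = 188 MPa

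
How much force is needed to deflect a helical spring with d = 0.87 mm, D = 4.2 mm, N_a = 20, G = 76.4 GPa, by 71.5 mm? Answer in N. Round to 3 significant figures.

264 N

k = Gd⁴/(8D³N_a) = (76.4×10³)(0.87⁴)/(8·4.2³·20) = 3.6923 N/mm
F = k·δ = 3.6923 × 71.5 = 264 N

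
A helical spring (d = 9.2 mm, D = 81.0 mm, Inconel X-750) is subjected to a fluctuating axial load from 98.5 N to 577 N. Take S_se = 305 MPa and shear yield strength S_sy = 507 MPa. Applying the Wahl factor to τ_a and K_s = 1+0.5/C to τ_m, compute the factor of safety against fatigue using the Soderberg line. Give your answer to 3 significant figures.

2.33

C = D/d = 81.0/9.2 = 8.8043; K_W = (4C−1)/(4C−4)+0.615/C = 1.1660; K_s = 1+0.5/C = 1.0568
F_a = (F_max−F_min)/2 = 239.25 N; F_m = (F_max+F_min)/2 = 337.75 N
τ_a = K_W·8F_aD/(πd³) = 1.1660 × 63.374 = 73.891 MPa
τ_m = K_s·8F_mD/(πd³) = 1.0568 × 89.466 = 94.547 MPa
Soderberg: 1/n_f = τ_a/S_se + τ_m/S_sy = 73.891/305 + 94.547/507 = 0.24227 + 0.18648 = 0.42875
n_f = 1/0.42875 = 2.332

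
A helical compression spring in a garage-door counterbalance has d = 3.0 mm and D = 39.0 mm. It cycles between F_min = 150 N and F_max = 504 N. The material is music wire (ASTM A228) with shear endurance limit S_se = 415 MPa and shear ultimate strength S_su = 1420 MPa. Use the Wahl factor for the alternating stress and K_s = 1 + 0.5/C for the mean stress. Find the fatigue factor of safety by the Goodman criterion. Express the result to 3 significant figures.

C = D/d = 39.0/3.0 = 13.0000; K_W = (4C−1)/(4C−4)+0.615/C = 1.1098; K_s = 1+0.5/C = 1.0385
F_a = (F_max−F_min)/2 = 177 N; F_m = (F_max+F_min)/2 = 327 N
τ_a = K_W·8F_aD/(πd³) = 1.1098 × 651.05 = 722.54 MPa
τ_m = K_s·8F_mD/(πd³) = 1.0385 × 1202.8 = 1249 MPa
Goodman: 1/n_f = τ_a/S_se + τ_m/S_su = 722.54/415 + 1249/1420 = 1.74106 + 0.87961 = 2.6207
n_f = 1/2.6207 = 0.3816

0.382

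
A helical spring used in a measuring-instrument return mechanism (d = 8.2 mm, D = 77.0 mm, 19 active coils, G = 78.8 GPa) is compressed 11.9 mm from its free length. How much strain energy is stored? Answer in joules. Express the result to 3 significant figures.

k = Gd⁴/(8D³N_a) = (78.8×10³)(8.2⁴)/(8·77.0³·19) = 5.1341 N/mm
U = ½kδ² = 0.5 × 5.1341 × 11.9² = 363.52 N·mm = 0.36352 J

0.364 J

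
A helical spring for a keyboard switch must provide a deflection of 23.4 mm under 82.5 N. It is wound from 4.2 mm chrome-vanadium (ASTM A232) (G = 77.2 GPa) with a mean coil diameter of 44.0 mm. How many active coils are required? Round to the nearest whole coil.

Required rate k = F/δ = 82.5/23.4 = 3.5256 N/mm
N_a = Gd⁴/(8D³k) = (77.2×10³ × 4.2⁴)/(8 × 44.0³ × 3.5256)
    = 2.40223e+07 / 2.40263e+06 = 9.998 → 10 coils

10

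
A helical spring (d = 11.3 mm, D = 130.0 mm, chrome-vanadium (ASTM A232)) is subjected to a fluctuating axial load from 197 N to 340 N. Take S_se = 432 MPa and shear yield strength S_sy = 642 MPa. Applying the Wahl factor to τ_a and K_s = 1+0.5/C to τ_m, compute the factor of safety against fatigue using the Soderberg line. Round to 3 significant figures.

C = D/d = 130.0/11.3 = 11.5044; K_W = (4C−1)/(4C−4)+0.615/C = 1.1249; K_s = 1+0.5/C = 1.0435
F_a = (F_max−F_min)/2 = 71.5 N; F_m = (F_max+F_min)/2 = 268.5 N
τ_a = K_W·8F_aD/(πd³) = 1.1249 × 16.404 = 18.452 MPa
τ_m = K_s·8F_mD/(πd³) = 1.0435 × 61.602 = 64.279 MPa
Soderberg: 1/n_f = τ_a/S_se + τ_m/S_sy = 18.452/432 + 64.279/642 = 0.04271 + 0.10012 = 0.14284
n_f = 1/0.14284 = 7.001

7.00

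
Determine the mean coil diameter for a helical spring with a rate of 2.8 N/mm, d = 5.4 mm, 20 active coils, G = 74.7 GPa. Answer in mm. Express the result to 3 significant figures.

52.1 mm

D = (Gd⁴/(8N_a·k))^(1/3) = (74.7×10³·5.4⁴/(8·20·2.8))^(1/3)
  = (141781)^(1/3) = 52.1442 mm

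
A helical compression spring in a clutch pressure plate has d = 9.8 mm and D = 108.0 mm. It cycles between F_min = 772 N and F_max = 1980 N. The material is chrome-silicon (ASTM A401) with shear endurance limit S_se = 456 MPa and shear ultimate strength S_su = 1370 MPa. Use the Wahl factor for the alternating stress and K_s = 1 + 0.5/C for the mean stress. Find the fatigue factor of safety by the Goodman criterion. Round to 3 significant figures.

C = D/d = 108.0/9.8 = 11.0204; K_W = (4C−1)/(4C−4)+0.615/C = 1.1307; K_s = 1+0.5/C = 1.0454
F_a = (F_max−F_min)/2 = 604 N; F_m = (F_max+F_min)/2 = 1376 N
τ_a = K_W·8F_aD/(πd³) = 1.1307 × 176.49 = 199.55 MPa
τ_m = K_s·8F_mD/(πd³) = 1.0454 × 402.07 = 420.31 MPa
Goodman: 1/n_f = τ_a/S_se + τ_m/S_su = 199.55/456 + 420.31/1370 = 0.43761 + 0.30680 = 0.74441
n_f = 1/0.74441 = 1.343

1.34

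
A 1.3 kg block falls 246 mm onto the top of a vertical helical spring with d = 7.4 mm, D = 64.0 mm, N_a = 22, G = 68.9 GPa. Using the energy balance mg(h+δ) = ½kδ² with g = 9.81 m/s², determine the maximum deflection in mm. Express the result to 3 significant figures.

40.4 mm

k = Gd⁴/(8D³N_a) = (68.9×10³)(7.4⁴)/(8·64.0³·22) = 4.4781 N/mm
W = mg = 1.3 × 9.81 = 12.753 N
½kδ² − Wδ − Wh = 0 → δ = (W + √(W² + 2kWh))/k
δ = (12.753 + √(162.64 + 28097.7))/4.4781 = (12.753 + 168.11)/4.4781 = 40.388 mm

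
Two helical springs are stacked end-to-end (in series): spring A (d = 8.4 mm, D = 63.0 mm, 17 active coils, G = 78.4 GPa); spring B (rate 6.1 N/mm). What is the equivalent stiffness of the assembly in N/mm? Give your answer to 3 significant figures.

k_A = Gd⁴/(8D³N_a) = (78.4×10³)(8.4⁴)/(8·63.0³·17) = 11.478 N/mm
Series: 1/k_eq = 1/11.478 + 1/6.1 = 0.25106; k_eq = 3.9832 N/mm

3.98 N/mm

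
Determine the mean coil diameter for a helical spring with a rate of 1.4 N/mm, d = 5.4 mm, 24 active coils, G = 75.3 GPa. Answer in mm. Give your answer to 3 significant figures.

D = (Gd⁴/(8N_a·k))^(1/3) = (75.3×10³·5.4⁴/(8·24·1.4))^(1/3)
  = (238199)^(1/3) = 61.9889 mm

62.0 mm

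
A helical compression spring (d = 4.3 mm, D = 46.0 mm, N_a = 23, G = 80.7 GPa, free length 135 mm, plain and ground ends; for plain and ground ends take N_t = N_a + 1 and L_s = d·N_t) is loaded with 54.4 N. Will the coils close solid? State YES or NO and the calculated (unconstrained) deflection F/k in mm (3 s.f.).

k = Gd⁴/(8D³N_a) = (80.7×10³)(4.3⁴)/(8·46.0³·23) = 1.5405 N/mm
N_t = 24; L_s = 4.3·24 = 103.2 mm; δ_solid = L₀ − L_s = 135 − 103.2 = 31.8 mm
δ = F/k = 54.4/1.5405 = 35.314 mm
δ ≥ δ_solid → spring goes solid

YES, δ = 35.3 mm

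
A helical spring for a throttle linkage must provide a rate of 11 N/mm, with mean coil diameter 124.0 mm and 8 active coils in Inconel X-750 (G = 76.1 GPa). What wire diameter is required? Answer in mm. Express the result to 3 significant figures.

d = (8D³N_a·k / G)^(1/4) = (8·124.0³·8·11 / (76.1×10³))^0.25
  = (17638)^0.25 = 11.5243 mm

11.5 mm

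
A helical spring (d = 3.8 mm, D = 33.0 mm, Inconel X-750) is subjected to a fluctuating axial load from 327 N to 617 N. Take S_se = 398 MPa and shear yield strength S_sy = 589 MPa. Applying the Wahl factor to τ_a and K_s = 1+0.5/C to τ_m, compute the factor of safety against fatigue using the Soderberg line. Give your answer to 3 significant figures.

0.513

C = D/d = 33.0/3.8 = 8.6842; K_W = (4C−1)/(4C−4)+0.615/C = 1.1684; K_s = 1+0.5/C = 1.0576
F_a = (F_max−F_min)/2 = 145 N; F_m = (F_max+F_min)/2 = 472 N
τ_a = K_W·8F_aD/(πd³) = 1.1684 × 222.06 = 259.46 MPa
τ_m = K_s·8F_mD/(πd³) = 1.0576 × 722.85 = 764.46 MPa
Soderberg: 1/n_f = τ_a/S_se + τ_m/S_sy = 259.46/398 + 764.46/589 = 0.65191 + 1.29790 = 1.9498
n_f = 1/1.9498 = 0.5129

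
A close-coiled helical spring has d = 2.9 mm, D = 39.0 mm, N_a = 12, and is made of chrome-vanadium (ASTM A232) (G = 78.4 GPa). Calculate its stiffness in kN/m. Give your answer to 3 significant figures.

0.974 kN/m

k = Gd⁴/(8D³N_a) = (78.4×10³ × 2.9⁴) / (8 × 39.0³ × 12)
  = 5.54508e+06 / 5.69462e+06 = 0.97374 N/mm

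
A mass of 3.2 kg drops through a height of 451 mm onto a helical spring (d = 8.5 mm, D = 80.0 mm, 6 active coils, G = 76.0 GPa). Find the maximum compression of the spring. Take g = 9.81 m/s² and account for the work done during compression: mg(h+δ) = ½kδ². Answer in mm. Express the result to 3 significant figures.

k = Gd⁴/(8D³N_a) = (76.0×10³)(8.5⁴)/(8·80.0³·6) = 16.143 N/mm
W = mg = 3.2 × 9.81 = 31.392 N
½kδ² − Wδ − Wh = 0 → δ = (W + √(W² + 2kWh))/k
δ = (31.392 + √(985.46 + 457092))/16.143 = (31.392 + 676.81)/16.143 = 43.871 mm

43.9 mm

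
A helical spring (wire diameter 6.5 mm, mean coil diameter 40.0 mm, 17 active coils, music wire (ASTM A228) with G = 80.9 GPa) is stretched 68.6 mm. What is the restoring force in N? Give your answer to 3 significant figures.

1140 N

k = Gd⁴/(8D³N_a) = (80.9×10³)(6.5⁴)/(8·40.0³·17) = 16.591 N/mm
F = k·δ = 16.591 × 68.6 = 1138.2 N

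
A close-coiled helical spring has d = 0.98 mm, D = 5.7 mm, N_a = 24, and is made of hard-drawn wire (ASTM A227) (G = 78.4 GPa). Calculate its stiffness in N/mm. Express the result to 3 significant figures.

k = Gd⁴/(8D³N_a) = (78.4×10³ × 0.98⁴) / (8 × 5.7³ × 24)
  = 72313.7 / 35557.1 = 2.0337 N/mm

2.03 N/mm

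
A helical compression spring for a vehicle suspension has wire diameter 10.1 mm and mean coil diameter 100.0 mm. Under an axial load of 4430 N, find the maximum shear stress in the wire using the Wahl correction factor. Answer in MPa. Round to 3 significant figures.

1260 MPa

Spring index C = D/d = 100.0/10.1 = 9.9010
K_W = (4C−1)/(4C−4) + 0.615/C = 38.604/35.604 + 0.0621 = 1.1464
τ₀ = 8FD/(πd³) = 8·4430·100.0/(π·10.1³) = 3.544e+06/3236.8 = 1094.9 MPa
τ_max = K·τ₀ = 1.1464 × 1094.9 = 1255.2 MPa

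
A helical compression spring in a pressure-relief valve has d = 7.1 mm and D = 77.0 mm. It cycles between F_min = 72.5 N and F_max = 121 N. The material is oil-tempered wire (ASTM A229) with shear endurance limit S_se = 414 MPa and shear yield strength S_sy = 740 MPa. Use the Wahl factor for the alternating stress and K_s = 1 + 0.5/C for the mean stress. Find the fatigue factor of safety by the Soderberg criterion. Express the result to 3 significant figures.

8.99

C = D/d = 77.0/7.1 = 10.8451; K_W = (4C−1)/(4C−4)+0.615/C = 1.1329; K_s = 1+0.5/C = 1.0461
F_a = (F_max−F_min)/2 = 24.25 N; F_m = (F_max+F_min)/2 = 96.75 N
τ_a = K_W·8F_aD/(πd³) = 1.1329 × 13.285 = 15.051 MPa
τ_m = K_s·8F_mD/(πd³) = 1.0461 × 53.004 = 55.447 MPa
Soderberg: 1/n_f = τ_a/S_se + τ_m/S_sy = 15.051/414 + 55.447/740 = 0.03635 + 0.07493 = 0.11128
n_f = 1/0.11128 = 8.986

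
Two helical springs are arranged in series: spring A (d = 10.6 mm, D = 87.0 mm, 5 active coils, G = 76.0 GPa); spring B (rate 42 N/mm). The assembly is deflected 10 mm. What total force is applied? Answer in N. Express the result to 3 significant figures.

195 N

k_A = Gd⁴/(8D³N_a) = (76.0×10³)(10.6⁴)/(8·87.0³·5) = 36.427 N/mm
Series: 1/k_eq = 1/36.427 + 1/42 = 0.051262; k_eq = 19.508 N/mm
F = k_eq·δ = 19.508·10 = 195.08 N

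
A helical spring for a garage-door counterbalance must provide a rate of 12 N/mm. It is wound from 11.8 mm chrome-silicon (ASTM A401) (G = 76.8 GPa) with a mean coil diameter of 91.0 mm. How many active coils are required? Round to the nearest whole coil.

N_a = Gd⁴/(8D³k) = (76.8×10³ × 11.8⁴)/(8 × 91.0³ × 12)
    = 1.48898e+09 / 7.23428e+07 = 20.58 → 21 coils

21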